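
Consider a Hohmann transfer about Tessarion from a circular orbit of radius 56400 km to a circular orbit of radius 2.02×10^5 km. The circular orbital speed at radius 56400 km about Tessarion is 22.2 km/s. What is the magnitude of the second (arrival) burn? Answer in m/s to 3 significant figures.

From the circular-orbit relation v² = μ/r at r = 56400 km: μ = v²r = (22.2)² × 56400 = 2.77962×10^7 km³/s².
Semi-major axis of the transfer orbit: a_t = (56400 + 2.020×10^5)/2 = 1.292×10^5 km.
Circular speed at r = 2.020×10^5 km: v_c = √(μ/r) = 11.73 km/s.
Vis-viva on the transfer ellipse at r = 2.020×10^5 km gives v_t = √[μ(2/r − 1/a_t)] = 7.750 km/s.
Δv₂ = |v_t − v_c| = |7.750 − 11.73| = 3.980 km/s.

Δv₂ = 3980 m/s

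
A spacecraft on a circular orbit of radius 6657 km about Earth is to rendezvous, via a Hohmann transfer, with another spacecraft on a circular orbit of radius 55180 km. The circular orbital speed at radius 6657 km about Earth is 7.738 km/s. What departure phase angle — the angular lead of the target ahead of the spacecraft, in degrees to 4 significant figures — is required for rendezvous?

From the circular-orbit relation v² = μ/r at r = 6657 km: μ = v²r = (7.738)² × 6657 = 3.98599×10^5 km³/s².
Semi-major axis of the transfer orbit: a_t = (6657 + 55180)/2 = 30918.5 km.
Transfer time t = π√(a_t³/μ) = 27053 s.
Target angular speed ω₂ = √(μ/r₂³) = 4.8707×10^-5 rad/s.
Angle swept by the target during transfer: ω₂·t = 1.3177 rad = 75.50°.
Arrival is 180° from departure on the ellipse, so φ = 180° − 75.50° = 104.5°.

φ = 104.5°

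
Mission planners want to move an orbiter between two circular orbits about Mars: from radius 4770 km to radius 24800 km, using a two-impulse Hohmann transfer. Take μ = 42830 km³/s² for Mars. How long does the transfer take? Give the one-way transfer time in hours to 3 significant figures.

The Hohmann ellipse has a_t = (r₁ + r₂)/2 = 14785 km.
Half the transfer-orbit period gives t = π√(a_t³/μ) = 27290 s.
Converting: 27290 s ÷ 3600 s/hour = 7.58 hours.

t = 7.58 hours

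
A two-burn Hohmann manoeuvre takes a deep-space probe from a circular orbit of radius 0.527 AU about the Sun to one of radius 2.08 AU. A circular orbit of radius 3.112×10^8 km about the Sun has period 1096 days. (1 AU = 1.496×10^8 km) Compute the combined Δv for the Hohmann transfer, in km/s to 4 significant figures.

From Kepler's third law T² = 4π²r³/μ at r = 3.112×10^8 km, T = 1096 days = 1096 × 86400 s = 9.46944×10^7 s: μ = 4π²r³/T² = 1.32687×10^11 km³/s².
In km: r₁ = 0.527 × 1.496×10^8 = 7.88392×10^7 km; r₂ = 2.08 × 1.496×10^8 = 3.11168×10^8 km.
Transfer-ellipse semi-major axis a_t = (r₁ + r₂)/2 = (7.88392×10^7 + 3.11168×10^8)/2 = 1.950036×10^8 km.
Circular speed at r₁: v₁ = √(μ/r₁) = √(1.32687×10^11/7.88392×10^7) = 41.02 km/s.
On the transfer ellipse at r₁, vis-viva equation gives v_p = √[μ(2/r₁ − 1/a_t)] = 51.82 km/s.
First burn Δv₁ = |v_p − v₁| = 10.80 km/s.
At r₂, v₂ = √(μ/r₂) = 20.65 km/s.
Transfer-orbit speed at r₂: v_a = √[μ(2/r₂ − 1/a_t)] = 13.13 km/s.
Second burn Δv₂ = |v₂ − v_a| = 7.520 km/s.
Total Δv = Δv₁ + Δv₂ = 18.32 km/s.

Δv = 18.32 km/s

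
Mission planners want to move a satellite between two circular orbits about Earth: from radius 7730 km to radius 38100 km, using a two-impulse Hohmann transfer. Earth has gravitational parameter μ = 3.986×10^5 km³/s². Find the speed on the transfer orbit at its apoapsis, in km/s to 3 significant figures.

The Hohmann ellipse has a_t = (r₁ + r₂)/2 = 22915 km.
The apoapsis of the transfer ellipse is at r = 38100 km.
Vis-viva: v = √[μ(2/r − 1/a_t)] = √[3.986×10^5 × (2/38100 − 1/22915)] = 1.879 km/s.

v = 1.88 km/s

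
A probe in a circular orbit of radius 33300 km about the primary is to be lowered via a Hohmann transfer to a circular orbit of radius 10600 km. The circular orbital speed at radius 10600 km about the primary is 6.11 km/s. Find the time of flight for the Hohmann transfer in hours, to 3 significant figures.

t = 4.51 hours

From the circular-orbit relation v² = μ/r at r = 10600 km: μ = v²r = (6.11)² × 10600 = 3.95720×10^5 km³/s².
The Hohmann ellipse has a_t = (r₁ + r₂)/2 = 21950 km.
Half the transfer-orbit period gives t = π√(a_t³/μ) = 16240 s.
Converting: 16240 s ÷ 3600 s/hour = 4.51 hours.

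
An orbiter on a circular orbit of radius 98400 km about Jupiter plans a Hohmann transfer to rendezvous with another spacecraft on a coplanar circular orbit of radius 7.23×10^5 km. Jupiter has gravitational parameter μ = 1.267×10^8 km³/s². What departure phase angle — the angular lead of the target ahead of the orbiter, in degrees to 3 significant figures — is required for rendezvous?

The Hohmann ellipse has a_t = (r₁ + r₂)/2 = 4.107×10^5 km.
Transfer time t = π√(a_t³/μ) = 73460 s.
Target angular speed ω₂ = √(μ/r₂³) = 1.831×10^-5 rad/s.
Angle swept by the target during transfer: ω₂·t = 1.345 rad = 77.06°.
The orbiter traverses 180° on the transfer ellipse, so the target must lead by 180° − 77.06° = 103°.

φ = 103°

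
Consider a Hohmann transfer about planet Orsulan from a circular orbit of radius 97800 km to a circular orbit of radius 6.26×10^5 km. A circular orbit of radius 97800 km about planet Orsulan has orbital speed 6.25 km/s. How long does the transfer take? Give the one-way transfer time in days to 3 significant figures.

From the circular-orbit relation v² = μ/r at r = 97800 km: μ = v²r = (6.25)² × 97800 = 3.82031×10^6 km³/s².
The Hohmann ellipse has a_t = (r₁ + r₂)/2 = 3.619×10^5 km.
Transfer time t = π√(a_t³/μ) = π√((3.619×10^5)³ / 3.82031×10^6) = 3.499×10^5 s.
Converting: 3.499×10^5 s ÷ 86400 s/day = 4.05 days.

t = 4.05 days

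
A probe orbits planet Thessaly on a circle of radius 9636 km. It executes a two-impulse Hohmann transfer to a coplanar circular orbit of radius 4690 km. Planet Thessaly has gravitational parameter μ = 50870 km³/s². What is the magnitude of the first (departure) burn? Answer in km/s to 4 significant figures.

Semi-major axis of the transfer orbit: a_t = (9636 + 4690)/2 = 7163 km.
On the circular orbit at r = 9636 km, v_c = √(μ/r) = 2.29764 km/s.
Transfer-orbit speed at the same r (vis-viva, a = a_t): v_t = √[μ(2/r − 1/a_t)] = 1.85918 km/s.
Δv₁ = |v_t − v_c| = |1.85918 − 2.29764| = 0.4385 km/s.

Δv₁ = 0.4385 km/s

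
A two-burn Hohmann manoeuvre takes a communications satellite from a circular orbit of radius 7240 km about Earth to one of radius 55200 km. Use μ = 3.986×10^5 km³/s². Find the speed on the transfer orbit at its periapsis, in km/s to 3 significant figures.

v = 9.87 km/s

Transfer-ellipse semi-major axis a_t = (r₁ + r₂)/2 = (7240 + 55200)/2 = 31220 km.
The periapsis of the transfer ellipse is at r = 7240 km.
From the vis-viva equation, v = √[μ(2/r − 1/a_t)] = 9.866 km/s.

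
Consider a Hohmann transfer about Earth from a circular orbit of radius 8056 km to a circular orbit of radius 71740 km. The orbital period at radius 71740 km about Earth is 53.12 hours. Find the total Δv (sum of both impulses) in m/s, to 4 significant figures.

From Kepler's third law T² = 4π²r³/μ at r = 71740 km, T = 53.12 hours = 53.12 × 3600 s = 1.91232×10^5 s: μ = 4π²r³/T² = 3.98587×10^5 km³/s².
The Hohmann ellipse has a_t = (r₁ + r₂)/2 = 39898 km.
Circular speed at r₁: v₁ = √(μ/r₁) = √(3.98587×10^5/8056) = 7.034 km/s.
Transfer-orbit speed at r₁ (v² = μ(2/r − 1/a)): v_p = √[μ(2/r₁ − 1/a_t)] = 9.432 km/s.
First burn Δv₁ = |v_p − v₁| = 2.398 km/s.
At r₂, v₂ = √(μ/r₂) = 2.357 km/s.
Transfer-orbit speed at r₂: v_a = √[μ(2/r₂ − 1/a_t)] = 1.059 km/s.
Second burn Δv₂ = |v₂ − v_a| = 1.298 km/s.
Δv = Δv₁ + Δv₂ = 2.398 + 1.298 = 3.696 km/s.

Δv = 3696 m/s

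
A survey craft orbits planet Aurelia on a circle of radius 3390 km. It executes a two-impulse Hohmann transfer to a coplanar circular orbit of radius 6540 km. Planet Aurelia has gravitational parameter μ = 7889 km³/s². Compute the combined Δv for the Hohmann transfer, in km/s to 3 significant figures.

Δv = 0.416 km/s

The Hohmann ellipse has a_t = (r₁ + r₂)/2 = 4965 km.
Circular speed at r₁: v₁ = √(μ/r₁) = √(7889/3390) = 1.5255 km/s.
Transfer-orbit speed at r₁ (v² = μ(2/r − 1/a)): v_p = √[μ(2/r₁ − 1/a_t)] = 1.7508 km/s.
First burn Δv₁ = |v_p − v₁| = 0.2253 km/s.
At r₂, v₂ = √(μ/r₂) = 1.0983 km/s.
Transfer-orbit speed at r₂: v_a = √[μ(2/r₂ − 1/a_t)] = 0.90753 km/s.
Second burn Δv₂ = |v₂ − v_a| = 0.1908 km/s.
Δv = Δv₁ + Δv₂ = 0.2253 + 0.1908 = 0.4161 km/s.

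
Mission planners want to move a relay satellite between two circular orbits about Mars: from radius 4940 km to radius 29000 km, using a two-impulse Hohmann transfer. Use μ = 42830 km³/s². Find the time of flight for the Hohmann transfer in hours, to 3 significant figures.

t = 9.32 hours

Semi-major axis of the transfer orbit: a_t = (4940 + 29000)/2 = 16970 km.
By Kepler's third law the transfer-orbit period is T = 2π√(a_t³/μ), so t = T/2 = 33560 s.
Converting: 33560 s ÷ 3600 s/hour = 9.32 hours.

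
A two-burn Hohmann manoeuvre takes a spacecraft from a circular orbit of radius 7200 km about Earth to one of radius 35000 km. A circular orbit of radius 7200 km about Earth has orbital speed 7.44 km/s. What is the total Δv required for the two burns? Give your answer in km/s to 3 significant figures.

Δv = 3.55 km/s

From the circular-orbit relation v² = μ/r at r = 7200 km: μ = v²r = (7.44)² × 7200 = 3.98546×10^5 km³/s².
Transfer-ellipse semi-major axis a_t = (r₁ + r₂)/2 = (7200 + 35000)/2 = 21100 km.
At r₁ the circular-orbit speed is v₁ = √(μ/r₁) = 7.440 km/s.
Transfer-orbit speed at r₁ (v² = μ(2/r − 1/a)): v_p = √[μ(2/r₁ − 1/a_t)] = 9.582 km/s.
First burn Δv₁ = |v_p − v₁| = 2.142 km/s.
Circular speed at r₂: v₂ = √(μ/r₂) = 3.374 km/s.
Transfer-orbit speed at r₂: v_a = √[μ(2/r₂ − 1/a_t)] = 1.971 km/s.
Second burn Δv₂ = |v₂ − v_a| = 1.403 km/s.
Total Δv = Δv₁ + Δv₂ = 3.545 km/s.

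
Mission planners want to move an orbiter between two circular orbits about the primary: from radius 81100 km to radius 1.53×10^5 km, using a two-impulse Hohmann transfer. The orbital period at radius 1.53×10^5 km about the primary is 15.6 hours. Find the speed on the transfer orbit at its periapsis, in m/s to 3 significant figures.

v = 26900 m/s

From Kepler's third law T² = 4π²r³/μ at r = 1.53×10^5 km, T = 15.6 hours = 15.6 × 3600 s = 56160 s: μ = 4π²r³/T² = 4.48311×10^7 km³/s².
The Hohmann ellipse has a_t = (r₁ + r₂)/2 = 1.1705×10^5 km.
At periapsis, r = 81100 km.
Vis-viva: v = √[μ(2/r − 1/a_t)] = √[4.48311×10^7 × (2/81100 − 1/1.1705×10^5)] = 26.88 km/s.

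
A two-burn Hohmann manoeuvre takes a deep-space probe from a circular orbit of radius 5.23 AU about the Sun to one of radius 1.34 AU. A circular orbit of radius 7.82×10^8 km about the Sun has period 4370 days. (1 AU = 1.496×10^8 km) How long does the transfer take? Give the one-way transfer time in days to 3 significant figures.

t = 1090 days

From Kepler's third law T² = 4π²r³/μ at r = 7.82×10^8 km, T = 4370 days = 4370 × 86400 s = 3.77568×10^8 s: μ = 4π²r³/T² = 1.32431×10^11 km³/s².
In km: r₁ = 5.23 × 1.496×10^8 = 7.82408×10^8 km; r₂ = 1.34 × 1.496×10^8 = 2.00464×10^8 km.
Semi-major axis of the transfer orbit: a_t = (7.82408×10^8 + 2.00464×10^8)/2 = 4.91436×10^8 km.
Half the transfer-orbit period gives t = π√(a_t³/μ) = 9.405×10^7 s.
Converting: 9.405×10^7 s ÷ 86400 s/day = 1090 days.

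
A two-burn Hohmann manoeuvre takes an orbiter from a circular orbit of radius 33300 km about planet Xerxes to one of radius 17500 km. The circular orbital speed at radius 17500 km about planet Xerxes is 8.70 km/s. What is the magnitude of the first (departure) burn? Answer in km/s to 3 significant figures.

From the circular-orbit relation v² = μ/r at r = 17500 km: μ = v²r = (8.70)² × 17500 = 1.32457×10^6 km³/s².
Transfer-ellipse semi-major axis a_t = (r₁ + r₂)/2 = (33300 + 17500)/2 = 25400 km.
On the circular orbit at r = 33300 km, v_c = √(μ/r) = 6.307 km/s.
Transfer-orbit speed at the same r (vis-viva, a = a_t): v_t = √[μ(2/r − 1/a_t)] = 5.235 km/s.
Δv₁ = |v_t − v_c| = |5.235 − 6.307| = 1.072 km/s.

Δv₁ = 1.07 km/s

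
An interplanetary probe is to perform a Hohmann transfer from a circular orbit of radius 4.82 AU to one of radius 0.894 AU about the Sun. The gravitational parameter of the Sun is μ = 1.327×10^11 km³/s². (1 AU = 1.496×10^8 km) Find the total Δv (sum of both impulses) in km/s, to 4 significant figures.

In km: r₁ = 4.82 × 1.496×10^8 = 7.21072×10^8 km; r₂ = 0.894 × 1.496×10^8 = 1.337424×10^8 km.
The Hohmann ellipse has a_t = (r₁ + r₂)/2 = 4.274072×10^8 km.
Circular speed at r₁: v₁ = √(μ/r₁) = √(1.327×10^11/7.21072×10^8) = 13.566 km/s.
Transfer-orbit speed at r₁ (vis-viva equation): v_a = √[μ(2/r₁ − 1/a_t)] = 7.5886 km/s.
First burn Δv₁ = |v_a − v₁| = 5.977 km/s.
At r₂, v₂ = √(μ/r₂) = 31.49930 km/s.
Transfer-orbit speed at r₂: v_p = √[μ(2/r₂ − 1/a_t)] = 40.91375 km/s.
Second burn Δv₂ = |v₂ − v_p| = 9.414 km/s.
Total Δv = Δv₁ + Δv₂ = 15.39 km/s.

Δv = 15.39 km/s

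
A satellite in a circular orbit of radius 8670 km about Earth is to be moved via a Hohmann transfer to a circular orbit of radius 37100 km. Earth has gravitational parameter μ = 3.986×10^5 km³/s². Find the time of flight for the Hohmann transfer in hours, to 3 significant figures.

t = 4.79 hours

Transfer-ellipse semi-major axis a_t = (r₁ + r₂)/2 = (8670 + 37100)/2 = 22885 km.
Half the transfer-orbit period gives t = π√(a_t³/μ) = 17230 s.
Converting: 17230 s ÷ 3600 s/hour = 4.79 hours.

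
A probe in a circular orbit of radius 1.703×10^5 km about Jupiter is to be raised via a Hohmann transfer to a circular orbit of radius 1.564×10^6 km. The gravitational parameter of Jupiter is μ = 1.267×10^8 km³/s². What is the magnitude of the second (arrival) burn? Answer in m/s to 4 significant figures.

Semi-major axis of the transfer orbit: a_t = (1.703×10^5 + 1.564×10^6)/2 = 8.6715×10^5 km.
Circular speed at r = 1.564×10^6 km: v_c = √(μ/r) = 9.001 km/s.
Transfer-orbit speed at the same r (vis-viva, a = a_t): v_t = √[μ(2/r − 1/a_t)] = 3.989 km/s.
Δv₂ = |v_t − v_c| = |3.989 − 9.001| = 5.012 km/s.

Δv₂ = 5012 m/s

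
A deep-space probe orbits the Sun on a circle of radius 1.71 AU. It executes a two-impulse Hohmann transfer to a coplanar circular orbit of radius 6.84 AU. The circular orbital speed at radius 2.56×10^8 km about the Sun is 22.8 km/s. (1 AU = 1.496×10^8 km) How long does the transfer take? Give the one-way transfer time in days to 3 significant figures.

From the circular-orbit relation v² = μ/r at r = 2.56×10^8 km: μ = v²r = (22.8)² × 2.56×10^8 = 1.33079×10^11 km³/s².
In km: r₁ = 1.71 × 1.496×10^8 = 2.55816×10^8 km; r₂ = 6.84 × 1.496×10^8 = 1.023264×10^9 km.
Transfer-ellipse semi-major axis a_t = (r₁ + r₂)/2 = (2.55816×10^8 + 1.023264×10^9)/2 = 6.3954×10^8 km.
Half the transfer-orbit period gives t = π√(a_t³/μ) = 1.393×10^8 s.
Converting: 1.393×10^8 s ÷ 86400 s/day = 1610 days.

t = 1610 days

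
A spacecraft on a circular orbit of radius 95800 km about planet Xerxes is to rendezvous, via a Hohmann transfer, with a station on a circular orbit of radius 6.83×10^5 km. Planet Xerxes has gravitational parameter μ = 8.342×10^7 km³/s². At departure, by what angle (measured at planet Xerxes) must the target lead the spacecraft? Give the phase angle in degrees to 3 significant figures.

The Hohmann ellipse has a_t = (r₁ + r₂)/2 = 3.894×10^5 km.
Transfer time t = π√(a_t³/μ) = 83581 s.
Target angular speed ω₂ = √(μ/r₂³) = 1.6181×10^-5 rad/s.
Angle swept by the target during transfer: ω₂·t = 1.3524 rad = 77.49°.
The spacecraft traverses 180° on the transfer ellipse, so the target must lead by 180° − 77.49° = 103°.

φ = 103°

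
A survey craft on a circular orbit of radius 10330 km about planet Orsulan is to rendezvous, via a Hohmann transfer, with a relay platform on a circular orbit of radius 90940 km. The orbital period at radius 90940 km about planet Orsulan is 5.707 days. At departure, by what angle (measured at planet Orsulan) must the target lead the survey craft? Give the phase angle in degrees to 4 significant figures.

From Kepler's third law T² = 4π²r³/μ at r = 90940 km, T = 5.707 days = 5.707 × 86400 s = 4.930848×10^5 s: μ = 4π²r³/T² = 1.22118×10^5 km³/s².
Semi-major axis of the transfer orbit: a_t = (10330 + 90940)/2 = 50635 km.
The half-period of the transfer ellipse is t = π√(a_t³/μ) = 1.02432×10^5 s.
Target angular speed ω₂ = √(μ/r₂³) = 1.27426×10^-5 rad/s.
Angle swept by the target during transfer: ω₂·t = 1.30525 rad = 74.79°.
The survey craft traverses 180° on the transfer ellipse, so the target must lead by 180° − 74.79° = 105.2°.

φ = 105.2°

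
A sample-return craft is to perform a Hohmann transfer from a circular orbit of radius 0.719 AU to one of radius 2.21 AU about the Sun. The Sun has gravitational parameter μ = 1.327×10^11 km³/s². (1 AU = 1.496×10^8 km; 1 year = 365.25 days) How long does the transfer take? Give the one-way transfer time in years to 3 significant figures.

t = 0.886 years

In km: r₁ = 0.719 × 1.496×10^8 = 1.075624×10^8 km; r₂ = 2.21 × 1.496×10^8 = 3.30616×10^8 km.
Semi-major axis of the transfer orbit: a_t = (1.075624×10^8 + 3.30616×10^8)/2 = 2.190892×10^8 km.
Transfer time t = π√(a_t³/μ) = π√((2.190892×10^8)³ / 1.327×10^11) = 2.797×10^7 s.
Converting: 2.797×10^7 s ÷ 3.15576×10^7 s/year (365.25 × 86400) = 0.886 years.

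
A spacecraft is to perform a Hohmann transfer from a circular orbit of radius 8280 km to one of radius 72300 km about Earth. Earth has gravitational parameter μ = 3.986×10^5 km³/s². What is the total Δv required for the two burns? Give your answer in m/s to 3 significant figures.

Δv = 3640 m/s

Semi-major axis of the transfer orbit: a_t = (8280 + 72300)/2 = 40290 km.
Circular speed at r₁: v₁ = √(μ/r₁) = √(3.986×10^5/8280) = 6.938 km/s.
Transfer-orbit speed at r₁ (v² = μ(2/r − 1/a)): v_p = √[μ(2/r₁ − 1/a_t)] = 9.294 km/s.
First burn Δv₁ = |v_p − v₁| = 2.356 km/s.
Circular speed at r₂: v₂ = √(μ/r₂) = 2.348 km/s.
Transfer-orbit speed at r₂: v_a = √[μ(2/r₂ − 1/a_t)] = 1.064 km/s.
Second burn Δv₂ = |v₂ − v_a| = 1.284 km/s.
Δv = Δv₁ + Δv₂ = 2.356 + 1.284 = 3.640 km/s.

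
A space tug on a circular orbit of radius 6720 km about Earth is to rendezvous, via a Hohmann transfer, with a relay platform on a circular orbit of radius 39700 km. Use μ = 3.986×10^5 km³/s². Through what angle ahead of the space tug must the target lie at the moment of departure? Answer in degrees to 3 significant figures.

φ = 99.5°

The Hohmann ellipse has a_t = (r₁ + r₂)/2 = 23210 km.
The half-period of the transfer ellipse is t = π√(a_t³/μ) = 17595.19 s.
Target angular speed ω₂ = √(μ/r₂³) = 7.981470×10^-5 rad/s.
Angle swept by the target during transfer: ω₂·t = 1.40435 rad = 80.46°.
The space tug traverses 180° on the transfer ellipse, so the target must lead by 180° − 80.46° = 99.5°.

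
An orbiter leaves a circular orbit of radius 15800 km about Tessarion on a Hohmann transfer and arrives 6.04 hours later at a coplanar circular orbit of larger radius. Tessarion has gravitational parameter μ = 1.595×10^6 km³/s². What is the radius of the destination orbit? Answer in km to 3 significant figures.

r₂ = 69100 km

Transfer time t = 6.04 hours = 21744 s, and t = π√(a_t³/μ).
So a_t = (μ t²/π²)^(1/3) = (1.595×10^6 × (21744)² / π²)^(1/3) = 42434 km.
Since a_t = (r₁ + r₂)/2, r₂ = 2a_t − r₁ = 2×42434 − 15800 = 69068 km.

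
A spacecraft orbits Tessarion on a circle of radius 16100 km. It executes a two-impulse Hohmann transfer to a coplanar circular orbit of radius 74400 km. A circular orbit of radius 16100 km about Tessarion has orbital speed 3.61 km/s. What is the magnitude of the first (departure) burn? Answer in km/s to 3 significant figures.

From the circular-orbit relation v² = μ/r at r = 16100 km: μ = v²r = (3.61)² × 16100 = 2.09817×10^5 km³/s².
The Hohmann ellipse has a_t = (r₁ + r₂)/2 = 45250 km.
On the circular orbit at r = 16100 km, v_c = √(μ/r) = 3.610 km/s.
Vis-viva on the transfer ellipse at r = 16100 km gives v_t = √[μ(2/r − 1/a_t)] = 4.629 km/s.
Δv₁ = |v_t − v_c| = |4.629 − 3.610| = 1.019 km/s.

Δv₁ = 1.02 km/s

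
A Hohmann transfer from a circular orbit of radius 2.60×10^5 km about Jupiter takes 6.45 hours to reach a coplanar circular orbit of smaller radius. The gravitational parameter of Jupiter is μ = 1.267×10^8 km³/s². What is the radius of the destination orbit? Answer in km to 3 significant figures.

Transfer time t = 6.45 hours = 23220 s, and t = π√(a_t³/μ).
So a_t = (μ t²/π²)^(1/3) = (1.267×10^8 × (23220)² / π²)^(1/3) = 1.9058×10^5 km.
Since a_t = (r₁ + r₂)/2, r₂ = 2a_t − r₁ = 2×1.9058×10^5 − 2.600×10^5 = 1.2116×10^5 km.

r₂ = 1.21×10^5 km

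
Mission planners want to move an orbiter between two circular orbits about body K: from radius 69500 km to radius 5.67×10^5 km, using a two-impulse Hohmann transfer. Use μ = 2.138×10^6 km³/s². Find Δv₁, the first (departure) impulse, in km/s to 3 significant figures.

Δv₁ = 1.86 km/s

Semi-major axis of the transfer orbit: a_t = (69500 + 5.670×10^5)/2 = 3.1825×10^5 km.
On the circular orbit at r = 69500 km, v_c = √(μ/r) = 5.546 km/s.
Transfer-orbit speed at the same r (vis-viva, a = a_t): v_t = √[μ(2/r − 1/a_t)] = 7.403 km/s.
Δv₁ = |v_t − v_c| = |7.403 − 5.546| = 1.857 km/s.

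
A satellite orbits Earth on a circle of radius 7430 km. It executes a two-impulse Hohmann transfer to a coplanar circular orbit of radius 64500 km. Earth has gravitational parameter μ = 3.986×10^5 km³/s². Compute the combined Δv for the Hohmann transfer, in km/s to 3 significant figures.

Transfer-ellipse semi-major axis a_t = (r₁ + r₂)/2 = (7430 + 64500)/2 = 35965 km.
Circular speed at r₁: v₁ = √(μ/r₁) = √(3.986×10^5/7430) = 7.3244 km/s.
Transfer-orbit speed at r₁ (vis-viva equation): v_p = √[μ(2/r₁ − 1/a_t)] = 9.8088 km/s.
First burn Δv₁ = |v_p − v₁| = 2.484 km/s.
At r₂, v₂ = √(μ/r₂) = 2.486 km/s.
Transfer-orbit speed at r₂: v_a = √[μ(2/r₂ − 1/a_t)] = 1.130 km/s.
Second burn Δv₂ = |v₂ − v_a| = 1.356 km/s.
Δv = Δv₁ + Δv₂ = 2.484 + 1.356 = 3.840 km/s.

Δv = 3.84 km/s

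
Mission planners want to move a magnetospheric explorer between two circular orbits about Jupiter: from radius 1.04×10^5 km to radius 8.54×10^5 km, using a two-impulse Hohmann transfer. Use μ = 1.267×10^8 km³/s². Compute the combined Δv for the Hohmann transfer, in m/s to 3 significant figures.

Δv = 18200 m/s

Transfer-ellipse semi-major axis a_t = (r₁ + r₂)/2 = (1.040×10^5 + 8.540×10^5)/2 = 4.790×10^5 km.
At r₁ the circular-orbit speed is v₁ = √(μ/r₁) = 34.904 km/s.
On the transfer ellipse at r₁, vis-viva equation gives v_p = √[μ(2/r₁ − 1/a_t)] = 46.605 km/s.
First burn Δv₁ = |v_p − v₁| = 11.701 km/s.
Circular speed at r₂: v₂ = √(μ/r₂) = 12.18034 km/s.
Transfer-orbit speed at r₂: v_a = √[μ(2/r₂ − 1/a_t)] = 5.675554 km/s.
Second burn Δv₂ = |v₂ − v_a| = 6.5048 km/s.
Δv = Δv₁ + Δv₂ = 11.701 + 6.5048 = 18.21 km/s.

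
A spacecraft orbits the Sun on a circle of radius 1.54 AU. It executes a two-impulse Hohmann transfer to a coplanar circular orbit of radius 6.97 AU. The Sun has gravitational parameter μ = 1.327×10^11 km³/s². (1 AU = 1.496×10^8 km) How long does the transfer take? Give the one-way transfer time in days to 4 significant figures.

In km: r₁ = 1.54 × 1.496×10^8 = 2.30384×10^8 km; r₂ = 6.97 × 1.496×10^8 = 1.042712×10^9 km.
The Hohmann ellipse has a_t = (r₁ + r₂)/2 = 6.36548×10^8 km.
Half the transfer-orbit period gives t = π√(a_t³/μ) = 1.385×10^8 s.
Converting: 1.385×10^8 s ÷ 86400 s/day = 1603 days.

t = 1603 days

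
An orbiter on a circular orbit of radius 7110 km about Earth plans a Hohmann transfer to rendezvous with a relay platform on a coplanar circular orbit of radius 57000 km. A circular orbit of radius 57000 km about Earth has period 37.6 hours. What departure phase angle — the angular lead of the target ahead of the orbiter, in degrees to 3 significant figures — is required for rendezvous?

From Kepler's third law T² = 4π²r³/μ at r = 57000 km, T = 37.6 hours = 37.6 × 3600 s = 1.3536×10^5 s: μ = 4π²r³/T² = 3.99028×10^5 km³/s².
The Hohmann ellipse has a_t = (r₁ + r₂)/2 = 32055 km.
Transfer time t = π√(a_t³/μ) = 28542 s.
The target's mean motion on its circular orbit is ω₂ = √(μ/r₂³) = 4.6418×10^-5 rad/s.
Angle swept by the target during transfer: ω₂·t = 1.3249 rad = 75.91°.
Arrival is 180° from departure on the ellipse, so φ = 180° − 75.91° = 104°.

φ = 104°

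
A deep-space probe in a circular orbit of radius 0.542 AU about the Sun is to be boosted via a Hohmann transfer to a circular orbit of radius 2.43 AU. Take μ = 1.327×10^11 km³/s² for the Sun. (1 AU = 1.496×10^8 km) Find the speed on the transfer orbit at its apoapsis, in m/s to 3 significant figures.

In km: r₁ = 0.542 × 1.496×10^8 = 8.10832×10^7 km; r₂ = 2.43 × 1.496×10^8 = 3.63528×10^8 km.
The Hohmann ellipse has a_t = (r₁ + r₂)/2 = 2.223056×10^8 km.
The apoapsis of the transfer ellipse is at r = 3.63528×10^8 km.
Vis-viva: v = √[μ(2/r − 1/a_t)] = √[1.327×10^11 × (2/3.63528×10^8 − 1/2.223056×10^8)] = 11.54 km/s.

v = 11500 m/s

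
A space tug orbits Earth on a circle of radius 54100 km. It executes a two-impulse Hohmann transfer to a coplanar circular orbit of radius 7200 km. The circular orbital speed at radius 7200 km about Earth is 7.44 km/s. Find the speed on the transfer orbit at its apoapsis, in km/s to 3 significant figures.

From the circular-orbit relation v² = μ/r at r = 7200 km: μ = v²r = (7.44)² × 7200 = 3.98546×10^5 km³/s².
Transfer-ellipse semi-major axis a_t = (r₁ + r₂)/2 = (54100 + 7200)/2 = 30650 km.
The apoapsis of the transfer ellipse is at r = 54100 km.
From the vis-viva equation, v = √[μ(2/r − 1/a_t)] = 1.316 km/s.

v = 1.32 km/s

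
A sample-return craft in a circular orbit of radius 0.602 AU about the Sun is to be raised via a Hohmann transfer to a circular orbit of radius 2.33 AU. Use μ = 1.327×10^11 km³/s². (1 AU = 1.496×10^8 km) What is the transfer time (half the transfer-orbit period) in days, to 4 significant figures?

t = 324.2 days

In km: r₁ = 0.602 × 1.496×10^8 = 9.00592×10^7 km; r₂ = 2.33 × 1.496×10^8 = 3.48568×10^8 km.
The Hohmann ellipse has a_t = (r₁ + r₂)/2 = 2.193136×10^8 km.
Half the transfer-orbit period gives t = π√(a_t³/μ) = 2.801×10^7 s.
Converting: 2.801×10^7 s ÷ 86400 s/day = 324.2 days.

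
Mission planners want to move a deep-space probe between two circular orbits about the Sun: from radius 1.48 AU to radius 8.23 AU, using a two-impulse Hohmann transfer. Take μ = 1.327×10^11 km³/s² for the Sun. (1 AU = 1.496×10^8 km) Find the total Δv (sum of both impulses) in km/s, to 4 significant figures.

Δv = 12.04 km/s

In km: r₁ = 1.48 × 1.496×10^8 = 2.21408×10^8 km; r₂ = 8.23 × 1.496×10^8 = 1.231208×10^9 km.
Semi-major axis of the transfer orbit: a_t = (2.21408×10^8 + 1.231208×10^9)/2 = 7.26308×10^8 km.
Circular speed at r₁: v₁ = √(μ/r₁) = √(1.327×10^11/2.21408×10^8) = 24.482 km/s.
On the transfer ellipse at r₁, v² = μ(2/r − 1/a) gives v_p = √[μ(2/r₁ − 1/a_t)] = 31.875 km/s.
First burn Δv₁ = |v_p − v₁| = 7.393 km/s.
At r₂, v₂ = √(μ/r₂) = 10.382 km/s.
Transfer-orbit speed at r₂: v_a = √[μ(2/r₂ − 1/a_t)] = 5.7320 km/s.
Second burn Δv₂ = |v₂ − v_a| = 4.650 km/s.
Total Δv = Δv₁ + Δv₂ = 12.04 km/s.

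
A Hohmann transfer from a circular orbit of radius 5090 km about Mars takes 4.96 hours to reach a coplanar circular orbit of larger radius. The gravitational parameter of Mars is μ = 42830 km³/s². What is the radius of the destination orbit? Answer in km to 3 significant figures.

r₂ = 17200 km

Transfer time t = 4.96 hours = 17856 s, and t = π√(a_t³/μ).
So a_t = (μ t²/π²)^(1/3) = (42830 × (17856)² / π²)^(1/3) = 11143 km.
Since a_t = (r₁ + r₂)/2, r₂ = 2a_t − r₁ = 2×11143 − 5090 = 17196 km.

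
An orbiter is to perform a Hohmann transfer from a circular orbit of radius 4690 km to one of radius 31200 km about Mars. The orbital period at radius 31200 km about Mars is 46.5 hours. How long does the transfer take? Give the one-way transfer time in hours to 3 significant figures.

t = 10.1 hours

From Kepler's third law T² = 4π²r³/μ at r = 31200 km, T = 46.5 hours = 46.5 × 3600 s = 1.674×10^5 s: μ = 4π²r³/T² = 42787.1 km³/s².
Semi-major axis of the transfer orbit: a_t = (4690 + 31200)/2 = 17945 km.
Transfer time t = π√(a_t³/μ) = π√((17945)³ / 42787.1) = 36510 s.
Converting: 36510 s ÷ 3600 s/hour = 10.1 hours.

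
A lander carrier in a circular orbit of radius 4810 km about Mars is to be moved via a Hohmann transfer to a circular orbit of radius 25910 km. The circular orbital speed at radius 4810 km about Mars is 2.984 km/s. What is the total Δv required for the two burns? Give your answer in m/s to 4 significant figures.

Δv = 1458 m/s

From the circular-orbit relation v² = μ/r at r = 4810 km: μ = v²r = (2.984)² × 4810 = 42829.5 km³/s².
The Hohmann ellipse has a_t = (r₁ + r₂)/2 = 15360 km.
At r₁ the circular-orbit speed is v₁ = √(μ/r₁) = 2.9840 km/s.
Transfer-orbit speed at r₁ (vis-viva equation): v_p = √[μ(2/r₁ − 1/a_t)] = 3.8756 km/s.
First burn Δv₁ = |v_p − v₁| = 0.8916 km/s.
At r₂, v₂ = √(μ/r₂) = 1.2857 km/s.
Transfer-orbit speed at r₂: v_a = √[μ(2/r₂ − 1/a_t)] = 0.71947 km/s.
Second burn Δv₂ = |v₂ − v_a| = 0.5662 km/s.
Δv = Δv₁ + Δv₂ = 0.8916 + 0.5662 = 1.458 km/s.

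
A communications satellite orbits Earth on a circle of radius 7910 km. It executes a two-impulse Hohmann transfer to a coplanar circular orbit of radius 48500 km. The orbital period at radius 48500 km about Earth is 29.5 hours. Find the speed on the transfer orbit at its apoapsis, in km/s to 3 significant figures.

From Kepler's third law T² = 4π²r³/μ at r = 48500 km, T = 29.5 hours = 29.5 × 3600 s = 1.062×10^5 s: μ = 4π²r³/T² = 3.99334×10^5 km³/s².
The Hohmann ellipse has a_t = (r₁ + r₂)/2 = 28205 km.
The apoapsis of the transfer ellipse is at r = 48500 km.
Vis-viva: v = √[μ(2/r − 1/a_t)] = √[3.99334×10^5 × (2/48500 − 1/28205)] = 1.520 km/s.

v = 1.52 km/s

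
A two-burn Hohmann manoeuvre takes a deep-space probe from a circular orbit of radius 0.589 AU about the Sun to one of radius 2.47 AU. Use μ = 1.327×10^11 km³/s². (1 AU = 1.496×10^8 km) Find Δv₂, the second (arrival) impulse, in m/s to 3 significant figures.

In km: r₁ = 0.589 × 1.496×10^8 = 8.81144×10^7 km; r₂ = 2.47 × 1.496×10^8 = 3.69512×10^8 km.
Semi-major axis of the transfer orbit: a_t = (8.81144×10^7 + 3.69512×10^8)/2 = 2.288132×10^8 km.
On the circular orbit at r = 3.69512×10^8 km, v_c = √(μ/r) = 18.951 km/s.
Vis-viva on the transfer ellipse at r = 3.69512×10^8 km gives v_t = √[μ(2/r − 1/a_t)] = 11.760 km/s.
Δv₂ = |v_t − v_c| = |11.760 − 18.951| = 7.191 km/s.

Δv₂ = 7190 m/s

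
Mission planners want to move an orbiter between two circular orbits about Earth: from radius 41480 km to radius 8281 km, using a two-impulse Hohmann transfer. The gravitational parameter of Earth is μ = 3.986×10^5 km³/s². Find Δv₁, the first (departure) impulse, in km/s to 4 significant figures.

Δv₁ = 1.312 km/s

Transfer-ellipse semi-major axis a_t = (r₁ + r₂)/2 = (41480 + 8281)/2 = 24880.5 km.
On the circular orbit at r = 41480 km, v_c = √(μ/r) = 3.100 km/s.
Vis-viva on the transfer ellipse at r = 41480 km gives v_t = √[μ(2/r − 1/a_t)] = 1.788 km/s.
Δv₁ = |v_t − v_c| = |1.788 − 3.100| = 1.312 km/s.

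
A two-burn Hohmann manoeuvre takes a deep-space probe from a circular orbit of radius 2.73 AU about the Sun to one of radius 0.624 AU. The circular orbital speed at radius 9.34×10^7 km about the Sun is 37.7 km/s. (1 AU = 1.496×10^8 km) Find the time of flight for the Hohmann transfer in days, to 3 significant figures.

t = 397 days

From the circular-orbit relation v² = μ/r at r = 9.34×10^7 km: μ = v²r = (37.7)² × 9.34×10^7 = 1.32748×10^11 km³/s².
In km: r₁ = 2.73 × 1.496×10^8 = 4.08408×10^8 km; r₂ = 0.624 × 1.496×10^8 = 9.33504×10^7 km.
The Hohmann ellipse has a_t = (r₁ + r₂)/2 = 2.508792×10^8 km.
Half the transfer-orbit period gives t = π√(a_t³/μ) = 3.426×10^7 s.
Converting: 3.426×10^7 s ÷ 86400 s/day = 397 days.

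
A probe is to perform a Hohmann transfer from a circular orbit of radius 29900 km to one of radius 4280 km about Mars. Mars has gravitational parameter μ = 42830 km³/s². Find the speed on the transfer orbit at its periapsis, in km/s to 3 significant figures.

v = 4.18 km/s

Transfer-ellipse semi-major axis a_t = (r₁ + r₂)/2 = (29900 + 4280)/2 = 17090 km.
At periapsis, r = 4280 km.
Applying v² = μ(2/r − 1/a_t): v = 4.184 km/s.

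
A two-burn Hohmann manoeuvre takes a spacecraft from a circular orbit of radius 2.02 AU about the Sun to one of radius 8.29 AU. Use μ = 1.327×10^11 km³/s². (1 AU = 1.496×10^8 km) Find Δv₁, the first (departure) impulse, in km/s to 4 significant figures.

Δv₁ = 5.619 km/s

In km: r₁ = 2.02 × 1.496×10^8 = 3.02192×10^8 km; r₂ = 8.29 × 1.496×10^8 = 1.240184×10^9 km.
Semi-major axis of the transfer orbit: a_t = (3.02192×10^8 + 1.240184×10^9)/2 = 7.71188×10^8 km.
Circular speed at r = 3.02192×10^8 km: v_c = √(μ/r) = 20.955 km/s.
Transfer-orbit speed at the same r (vis-viva, a = a_t): v_t = √[μ(2/r − 1/a_t)] = 26.574 km/s.
Δv₁ = |v_t − v_c| = |26.574 − 20.955| = 5.619 km/s.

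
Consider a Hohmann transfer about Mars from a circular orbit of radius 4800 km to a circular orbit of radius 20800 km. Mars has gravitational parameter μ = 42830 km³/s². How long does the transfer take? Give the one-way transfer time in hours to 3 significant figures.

Semi-major axis of the transfer orbit: a_t = (4800 + 20800)/2 = 12800 km.
Transfer time t = π√(a_t³/μ) = π√((12800)³ / 42830) = 21980 s.
Converting: 21980 s ÷ 3600 s/hour = 6.11 hours.

t = 6.11 hours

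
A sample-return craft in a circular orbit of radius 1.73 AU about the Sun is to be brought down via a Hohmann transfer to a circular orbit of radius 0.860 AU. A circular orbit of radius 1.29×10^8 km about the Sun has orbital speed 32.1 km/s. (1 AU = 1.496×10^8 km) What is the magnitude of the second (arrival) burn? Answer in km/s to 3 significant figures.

Δv₂ = 5.01 km/s

From the circular-orbit relation v² = μ/r at r = 1.29×10^8 km: μ = v²r = (32.1)² × 1.29×10^8 = 1.32923×10^11 km³/s².
In km: r₁ = 1.73 × 1.496×10^8 = 2.58808×10^8 km; r₂ = 0.860 × 1.496×10^8 = 1.28656×10^8 km.
Transfer-ellipse semi-major axis a_t = (r₁ + r₂)/2 = (2.58808×10^8 + 1.28656×10^8)/2 = 1.93732×10^8 km.
Circular speed at r = 1.28656×10^8 km: v_c = √(μ/r) = 32.143 km/s.
Transfer-orbit speed at the same r (vis-viva, a = a_t): v_t = √[μ(2/r − 1/a_t)] = 37.151 km/s.
Δv₂ = |v_t − v_c| = |37.151 − 32.143| = 5.008 km/s.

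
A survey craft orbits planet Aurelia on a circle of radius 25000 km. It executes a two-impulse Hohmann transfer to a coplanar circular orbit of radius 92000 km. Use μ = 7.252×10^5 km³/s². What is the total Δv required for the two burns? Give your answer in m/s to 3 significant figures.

Semi-major axis of the transfer orbit: a_t = (25000 + 92000)/2 = 58500 km.
Circular speed at r₁: v₁ = √(μ/r₁) = √(7.252×10^5/25000) = 5.3859 km/s.
Transfer-orbit speed at r₁ (vis-viva): v_p = √[μ(2/r₁ − 1/a_t)] = 6.7542 km/s.
First burn Δv₁ = |v_p − v₁| = 1.3683 km/s.
Circular speed at r₂: v₂ = √(μ/r₂) = 2.807598 km/s.
Transfer-orbit speed at r₂: v_a = √[μ(2/r₂ − 1/a_t)] = 1.835384 km/s.
Second burn Δv₂ = |v₂ − v_a| = 0.97221 km/s.
Total Δv = Δv₁ + Δv₂ = 2.341 km/s.

Δv = 2340 m/s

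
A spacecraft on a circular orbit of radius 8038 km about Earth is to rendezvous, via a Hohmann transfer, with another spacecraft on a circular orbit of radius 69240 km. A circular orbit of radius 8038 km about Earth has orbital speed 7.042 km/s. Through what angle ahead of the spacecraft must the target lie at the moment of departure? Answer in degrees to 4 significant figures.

φ = 105.0°

From the circular-orbit relation v² = μ/r at r = 8038 km: μ = v²r = (7.042)² × 8038 = 3.98603×10^5 km³/s².
Semi-major axis of the transfer orbit: a_t = (8038 + 69240)/2 = 38639 km.
Transfer time t = π√(a_t³/μ) = 37794 s.
The target's mean motion on its circular orbit is ω₂ = √(μ/r₂³) = 3.4652×10^-5 rad/s.
Angle swept by the target during transfer: ω₂·t = 1.30964 rad = 75.04°.
The spacecraft traverses 180° on the transfer ellipse, so the target must lead by 180° − 75.04° = 105.0°.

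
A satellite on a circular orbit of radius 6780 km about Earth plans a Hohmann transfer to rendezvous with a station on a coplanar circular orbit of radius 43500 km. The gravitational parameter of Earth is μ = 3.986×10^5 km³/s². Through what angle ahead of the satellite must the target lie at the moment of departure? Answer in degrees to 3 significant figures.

φ = 101°

The Hohmann ellipse has a_t = (r₁ + r₂)/2 = 25140 km.
Transfer time t = π√(a_t³/μ) = 19834.9 s.
Target angular speed ω₂ = √(μ/r₂³) = 6.95881×10^-5 rad/s.
Angle swept by the target during transfer: ω₂·t = 1.38027 rad = 79.08°.
The satellite traverses 180° on the transfer ellipse, so the target must lead by 180° − 79.08° = 101°.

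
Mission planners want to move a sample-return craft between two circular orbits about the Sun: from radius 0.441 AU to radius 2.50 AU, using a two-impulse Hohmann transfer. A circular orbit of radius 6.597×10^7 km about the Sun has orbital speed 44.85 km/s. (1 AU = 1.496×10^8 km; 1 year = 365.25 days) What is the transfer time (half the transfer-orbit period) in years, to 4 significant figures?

t = 0.8917 years

From the circular-orbit relation v² = μ/r at r = 6.597×10^7 km: μ = v²r = (44.85)² × 6.597×10^7 = 1.32700×10^11 km³/s².
In km: r₁ = 0.441 × 1.496×10^8 = 6.59736×10^7 km; r₂ = 2.50 × 1.496×10^8 = 3.740×10^8 km.
The Hohmann ellipse has a_t = (r₁ + r₂)/2 = 2.199868×10^8 km.
Half the transfer-orbit period gives t = π√(a_t³/μ) = 2.814×10^7 s.
Converting: 2.814×10^7 s ÷ 3.15576×10^7 s/year (365.25 × 86400) = 0.8917 years.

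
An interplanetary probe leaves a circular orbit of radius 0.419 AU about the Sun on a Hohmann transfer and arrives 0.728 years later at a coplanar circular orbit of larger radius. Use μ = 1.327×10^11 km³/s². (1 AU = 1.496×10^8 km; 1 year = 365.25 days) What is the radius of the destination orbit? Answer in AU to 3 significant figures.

In km: r₁ = 0.419 × 1.496×10^8 = 6.26824×10^7 km.
Transfer time t = 0.728 years × 365.25 × 86400 s = 2.29739328×10^7 s, and t = π√(a_t³/μ).
So a_t = (μ t²/π²)^(1/3) = (1.327×10^11 × (2.29739328×10^7)² / π²)^(1/3) = 1.9217×10^8 km.
Since a_t = (r₁ + r₂)/2, r₂ = 2a_t − r₁ = 2×1.9217×10^8 − 6.26824×10^7 = 3.216576×10^8 km.
In AU: r₂ = 3.216576×10^8 / 1.496×10^8 = 2.15 AU.

r₂ = 2.15 AU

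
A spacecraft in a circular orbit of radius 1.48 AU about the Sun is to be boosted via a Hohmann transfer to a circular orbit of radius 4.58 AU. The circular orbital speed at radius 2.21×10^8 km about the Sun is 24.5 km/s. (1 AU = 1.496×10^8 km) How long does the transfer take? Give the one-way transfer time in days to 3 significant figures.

From the circular-orbit relation v² = μ/r at r = 2.21×10^8 km: μ = v²r = (24.5)² × 2.21×10^8 = 1.32655×10^11 km³/s².
In km: r₁ = 1.48 × 1.496×10^8 = 2.21408×10^8 km; r₂ = 4.58 × 1.496×10^8 = 6.85168×10^8 km.
Transfer-ellipse semi-major axis a_t = (r₁ + r₂)/2 = (2.21408×10^8 + 6.85168×10^8)/2 = 4.53288×10^8 km.
Transfer time t = π√(a_t³/μ) = π√((4.53288×10^8)³ / 1.32655×10^11) = 8.324×10^7 s.
Converting: 8.324×10^7 s ÷ 86400 s/day = 963 days.

t = 963 days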